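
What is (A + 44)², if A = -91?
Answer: 2209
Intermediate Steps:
(A + 44)² = (-91 + 44)² = (-47)² = 2209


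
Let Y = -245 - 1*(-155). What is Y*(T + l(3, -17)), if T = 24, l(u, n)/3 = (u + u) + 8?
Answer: -5940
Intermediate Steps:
Y = -90 (Y = -245 + 155 = -90)
l(u, n) = 24 + 6*u (l(u, n) = 3*((u + u) + 8) = 3*(2*u + 8) = 3*(8 + 2*u) = 24 + 6*u)
Y*(T + l(3, -17)) = -90*(24 + (24 + 6*3)) = -90*(24 + (24 + 18)) = -90*(24 + 42) = -90*66 = -5940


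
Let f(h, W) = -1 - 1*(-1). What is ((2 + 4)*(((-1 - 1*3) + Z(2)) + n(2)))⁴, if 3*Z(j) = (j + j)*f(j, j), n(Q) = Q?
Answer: 20736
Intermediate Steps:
f(h, W) = 0 (f(h, W) = -1 + 1 = 0)
Z(j) = 0 (Z(j) = ((j + j)*0)/3 = ((2*j)*0)/3 = (⅓)*0 = 0)
((2 + 4)*(((-1 - 1*3) + Z(2)) + n(2)))⁴ = ((2 + 4)*(((-1 - 1*3) + 0) + 2))⁴ = (6*(((-1 - 3) + 0) + 2))⁴ = (6*((-4 + 0) + 2))⁴ = (6*(-4 + 2))⁴ = (6*(-2))⁴ = (-12)⁴ = 20736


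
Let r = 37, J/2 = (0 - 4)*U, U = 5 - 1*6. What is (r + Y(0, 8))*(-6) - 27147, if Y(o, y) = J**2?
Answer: -27753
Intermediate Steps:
U = -1 (U = 5 - 6 = -1)
J = 8 (J = 2*((0 - 4)*(-1)) = 2*(-4*(-1)) = 2*4 = 8)
Y(o, y) = 64 (Y(o, y) = 8**2 = 64)
(r + Y(0, 8))*(-6) - 27147 = (37 + 64)*(-6) - 27147 = 101*(-6) - 27147 = -606 - 27147 = -27753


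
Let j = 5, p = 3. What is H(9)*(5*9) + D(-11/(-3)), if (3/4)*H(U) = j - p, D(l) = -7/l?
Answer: 1299/11 ≈ 118.09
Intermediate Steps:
H(U) = 8/3 (H(U) = 4*(5 - 1*3)/3 = 4*(5 - 3)/3 = (4/3)*2 = 8/3)
H(9)*(5*9) + D(-11/(-3)) = 8*(5*9)/3 - 7/((-11/(-3))) = (8/3)*45 - 7/((-11*(-⅓))) = 120 - 7/11/3 = 120 - 7*3/11 = 120 - 21/11 = 1299/11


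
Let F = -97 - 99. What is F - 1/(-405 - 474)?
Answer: -172283/879 ≈ -196.00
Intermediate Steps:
F = -196
F - 1/(-405 - 474) = -196 - 1/(-405 - 474) = -196 - 1/(-879) = -196 - 1*(-1/879) = -196 + 1/879 = -172283/879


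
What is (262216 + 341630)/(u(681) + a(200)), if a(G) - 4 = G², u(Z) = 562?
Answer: 100641/6761 ≈ 14.886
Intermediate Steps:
a(G) = 4 + G²
(262216 + 341630)/(u(681) + a(200)) = (262216 + 341630)/(562 + (4 + 200²)) = 603846/(562 + (4 + 40000)) = 603846/(562 + 40004) = 603846/40566 = 603846*(1/40566) = 100641/6761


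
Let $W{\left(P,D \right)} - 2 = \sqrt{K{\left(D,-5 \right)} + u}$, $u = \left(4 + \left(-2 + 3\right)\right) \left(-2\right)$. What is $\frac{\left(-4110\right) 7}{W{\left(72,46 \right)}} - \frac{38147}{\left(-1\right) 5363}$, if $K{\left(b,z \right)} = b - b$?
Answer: $- \frac{22003783}{5363} + 2055 i \sqrt{10} \approx -4102.9 + 6498.5 i$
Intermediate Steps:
$K{\left(b,z \right)} = 0$
$u = -10$ ($u = \left(4 + 1\right) \left(-2\right) = 5 \left(-2\right) = -10$)
$W{\left(P,D \right)} = 2 + i \sqrt{10}$ ($W{\left(P,D \right)} = 2 + \sqrt{0 - 10} = 2 + \sqrt{-10} = 2 + i \sqrt{10}$)
$\frac{\left(-4110\right) 7}{W{\left(72,46 \right)}} - \frac{38147}{\left(-1\right) 5363} = \frac{\left(-4110\right) 7}{2 + i \sqrt{10}} - \frac{38147}{\left(-1\right) 5363} = - \frac{28770}{2 + i \sqrt{10}} - \frac{38147}{-5363} = - \frac{28770}{2 + i \sqrt{10}} - - \frac{38147}{5363} = - \frac{28770}{2 + i \sqrt{10}} + \frac{38147}{5363} = \frac{38147}{5363} - \frac{28770}{2 + i \sqrt{10}}$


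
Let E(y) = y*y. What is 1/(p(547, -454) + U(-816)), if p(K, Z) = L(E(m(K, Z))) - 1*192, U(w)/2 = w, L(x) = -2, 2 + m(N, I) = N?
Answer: -1/1826 ≈ -0.00054764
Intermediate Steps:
m(N, I) = -2 + N
E(y) = y²
U(w) = 2*w
p(K, Z) = -194 (p(K, Z) = -2 - 1*192 = -2 - 192 = -194)
1/(p(547, -454) + U(-816)) = 1/(-194 + 2*(-816)) = 1/(-194 - 1632) = 1/(-1826) = -1/1826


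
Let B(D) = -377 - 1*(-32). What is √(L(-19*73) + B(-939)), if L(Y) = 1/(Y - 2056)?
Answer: 2*I*√1022429837/3443 ≈ 18.574*I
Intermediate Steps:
B(D) = -345 (B(D) = -377 + 32 = -345)
L(Y) = 1/(-2056 + Y)
√(L(-19*73) + B(-939)) = √(1/(-2056 - 19*73) - 345) = √(1/(-2056 - 1387) - 345) = √(1/(-3443) - 345) = √(-1/3443 - 345) = √(-1187836/3443) = 2*I*√1022429837/3443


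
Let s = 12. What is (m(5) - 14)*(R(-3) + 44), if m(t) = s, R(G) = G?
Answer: -82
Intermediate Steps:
m(t) = 12
(m(5) - 14)*(R(-3) + 44) = (12 - 14)*(-3 + 44) = -2*41 = -82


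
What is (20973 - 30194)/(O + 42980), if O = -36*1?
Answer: -9221/42944 ≈ -0.21472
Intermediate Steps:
O = -36
(20973 - 30194)/(O + 42980) = (20973 - 30194)/(-36 + 42980) = -9221/42944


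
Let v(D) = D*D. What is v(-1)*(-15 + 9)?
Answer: -6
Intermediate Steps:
v(D) = D²
v(-1)*(-15 + 9) = (-1)²*(-15 + 9) = 1*(-6) = -6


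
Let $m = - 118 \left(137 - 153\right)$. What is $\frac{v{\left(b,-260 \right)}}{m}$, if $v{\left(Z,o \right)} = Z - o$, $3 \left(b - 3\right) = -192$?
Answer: $\frac{199}{1888} \approx 0.1054$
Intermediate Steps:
$b = -61$ ($b = 3 + \frac{1}{3} \left(-192\right) = 3 - 64 = -61$)
$m = 1888$ ($m = \left(-118\right) \left(-16\right) = 1888$)
$\frac{v{\left(b,-260 \right)}}{m} = \frac{-61 - -260}{1888} = \left(-61 + 260\right) \frac{1}{1888} = 199 \cdot \frac{1}{1888} = \frac{199}{1888}$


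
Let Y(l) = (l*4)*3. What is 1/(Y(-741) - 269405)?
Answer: -1/278297 ≈ -3.5933e-6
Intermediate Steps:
Y(l) = 12*l (Y(l) = (4*l)*3 = 12*l)
1/(Y(-741) - 269405) = 1/(12*(-741) - 269405) = 1/(-8892 - 269405) = 1/(-278297) = -1/278297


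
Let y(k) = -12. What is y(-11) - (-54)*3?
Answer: 150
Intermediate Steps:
y(-11) - (-54)*3 = -12 - (-54)*3 = -12 - 54*(-3) = -12 + 162 = 150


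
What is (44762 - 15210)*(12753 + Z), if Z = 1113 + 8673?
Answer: 666072528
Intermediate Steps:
Z = 9786
(44762 - 15210)*(12753 + Z) = (44762 - 15210)*(12753 + 9786) = 29552*22539 = 666072528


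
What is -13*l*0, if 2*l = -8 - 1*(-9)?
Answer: 0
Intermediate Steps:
l = ½ (l = (-8 - 1*(-9))/2 = (-8 + 9)/2 = (½)*1 = ½ ≈ 0.50000)
-13*l*0 = -13*½*0 = -13/2*0 = 0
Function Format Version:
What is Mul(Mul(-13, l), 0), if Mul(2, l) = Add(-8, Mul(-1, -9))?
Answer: 0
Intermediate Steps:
l = Rational(1, 2) (l = Mul(Rational(1, 2), Add(-8, Mul(-1, -9))) = Mul(Rational(1, 2), Add(-8, 9)) = Mul(Rational(1, 2), 1) = Rational(1, 2) ≈ 0.50000)
Mul(Mul(-13, l), 0) = Mul(Mul(-13, Rational(1, 2)), 0) = Mul(Rational(-13, 2), 0) = 0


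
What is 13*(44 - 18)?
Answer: 338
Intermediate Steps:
13*(44 - 18) = 13*26 = 338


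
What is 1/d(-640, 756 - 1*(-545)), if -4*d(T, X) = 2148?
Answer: -1/537 ≈ -0.0018622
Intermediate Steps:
d(T, X) = -537 (d(T, X) = -1/4*2148 = -537)
1/d(-640, 756 - 1*(-545)) = 1/(-537) = -1/537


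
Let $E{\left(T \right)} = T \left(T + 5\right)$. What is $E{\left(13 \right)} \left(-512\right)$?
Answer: $-119808$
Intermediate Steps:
$E{\left(T \right)} = T \left(5 + T\right)$
$E{\left(13 \right)} \left(-512\right) = 13 \left(5 + 13\right) \left(-512\right) = 13 \cdot 18 \left(-512\right) = 234 \left(-512\right) = -119808$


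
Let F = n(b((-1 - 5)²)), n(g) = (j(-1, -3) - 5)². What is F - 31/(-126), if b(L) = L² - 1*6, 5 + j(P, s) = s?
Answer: 21325/126 ≈ 169.25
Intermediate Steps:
j(P, s) = -5 + s
b(L) = -6 + L² (b(L) = L² - 6 = -6 + L²)
n(g) = 169 (n(g) = ((-5 - 3) - 5)² = (-8 - 5)² = (-13)² = 169)
F = 169
F - 31/(-126) = 169 - 31/(-126) = 169 - 31*(-1/126) = 169 + 31/126 = 21325/126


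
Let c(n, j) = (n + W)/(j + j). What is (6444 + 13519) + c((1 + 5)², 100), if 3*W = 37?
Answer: 2395589/120 ≈ 19963.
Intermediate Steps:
W = 37/3 (W = (⅓)*37 = 37/3 ≈ 12.333)
c(n, j) = (37/3 + n)/(2*j) (c(n, j) = (n + 37/3)/(j + j) = (37/3 + n)/((2*j)) = (37/3 + n)*(1/(2*j)) = (37/3 + n)/(2*j))
(6444 + 13519) + c((1 + 5)², 100) = (6444 + 13519) + (⅙)*(37 + 3*(1 + 5)²)/100 = 19963 + (⅙)*(1/100)*(37 + 3*6²) = 19963 + (⅙)*(1/100)*(37 + 3*36) = 19963 + (⅙)*(1/100)*(37 + 108) = 19963 + (⅙)*(1/100)*145 = 19963 + 29/120 = 2395589/120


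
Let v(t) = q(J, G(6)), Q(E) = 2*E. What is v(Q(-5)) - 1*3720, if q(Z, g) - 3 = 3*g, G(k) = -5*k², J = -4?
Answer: -4257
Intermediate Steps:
q(Z, g) = 3 + 3*g
v(t) = -537 (v(t) = 3 + 3*(-5*6²) = 3 + 3*(-5*36) = 3 + 3*(-180) = 3 - 540 = -537)
v(Q(-5)) - 1*3720 = -537 - 1*3720 = -537 - 3720 = -4257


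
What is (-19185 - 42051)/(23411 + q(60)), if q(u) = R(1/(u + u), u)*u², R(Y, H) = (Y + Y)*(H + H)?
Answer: -8748/4373 ≈ -2.0005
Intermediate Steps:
R(Y, H) = 4*H*Y (R(Y, H) = (2*Y)*(2*H) = 4*H*Y)
q(u) = 2*u² (q(u) = (4*u/(u + u))*u² = (4*u/((2*u)))*u² = (4*u*(1/(2*u)))*u² = 2*u²)
(-19185 - 42051)/(23411 + q(60)) = (-19185 - 42051)/(23411 + 2*60²) = -61236/(23411 + 2*3600) = -61236/(23411 + 7200) = -61236/30611 = -61236*1/30611 = -8748/4373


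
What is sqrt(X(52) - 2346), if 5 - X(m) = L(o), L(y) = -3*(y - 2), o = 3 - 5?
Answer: I*sqrt(2353) ≈ 48.508*I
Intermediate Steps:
o = -2
L(y) = 6 - 3*y (L(y) = -3*(-2 + y) = 6 - 3*y)
X(m) = -7 (X(m) = 5 - (6 - 3*(-2)) = 5 - (6 + 6) = 5 - 1*12 = 5 - 12 = -7)
sqrt(X(52) - 2346) = sqrt(-7 - 2346) = sqrt(-2353) = I*sqrt(2353)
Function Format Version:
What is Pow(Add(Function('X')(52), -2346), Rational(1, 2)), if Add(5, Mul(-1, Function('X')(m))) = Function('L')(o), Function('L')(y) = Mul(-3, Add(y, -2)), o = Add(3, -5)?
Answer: Mul(I, Pow(2353, Rational(1, 2))) ≈ Mul(48.508, I)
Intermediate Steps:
o = -2
Function('L')(y) = Add(6, Mul(-3, y)) (Function('L')(y) = Mul(-3, Add(-2, y)) = Add(6, Mul(-3, y)))
Function('X')(m) = -7 (Function('X')(m) = Add(5, Mul(-1, Add(6, Mul(-3, -2)))) = Add(5, Mul(-1, Add(6, 6))) = Add(5, Mul(-1, 12)) = Add(5, -12) = -7)
Pow(Add(Function('X')(52), -2346), Rational(1, 2)) = Pow(Add(-7, -2346), Rational(1, 2)) = Pow(-2353, Rational(1, 2)) = Mul(I, Pow(2353, Rational(1, 2)))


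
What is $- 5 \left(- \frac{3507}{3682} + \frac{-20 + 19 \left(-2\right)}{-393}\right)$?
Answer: $\frac{831925}{206718} \approx 4.0244$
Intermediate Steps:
$- 5 \left(- \frac{3507}{3682} + \frac{-20 + 19 \left(-2\right)}{-393}\right) = - 5 \left(\left(-3507\right) \frac{1}{3682} + \left(-20 - 38\right) \left(- \frac{1}{393}\right)\right) = - 5 \left(- \frac{501}{526} - - \frac{58}{393}\right) = - 5 \left(- \frac{501}{526} + \frac{58}{393}\right) = \left(-5\right) \left(- \frac{166385}{206718}\right) = \frac{831925}{206718}$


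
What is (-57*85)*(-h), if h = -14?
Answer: -67830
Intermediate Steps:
(-57*85)*(-h) = (-57*85)*(-1*(-14)) = -4845*14 = -67830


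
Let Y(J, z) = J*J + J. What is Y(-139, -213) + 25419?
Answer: 44601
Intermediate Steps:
Y(J, z) = J + J**2 (Y(J, z) = J**2 + J = J + J**2)
Y(-139, -213) + 25419 = -139*(1 - 139) + 25419 = -139*(-138) + 25419 = 19182 + 25419 = 44601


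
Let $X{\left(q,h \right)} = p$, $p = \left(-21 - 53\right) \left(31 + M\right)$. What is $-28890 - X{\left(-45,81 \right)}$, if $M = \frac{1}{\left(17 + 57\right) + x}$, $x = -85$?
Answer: $- \frac{292630}{11} \approx -26603.0$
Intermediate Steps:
$M = - \frac{1}{11}$ ($M = \frac{1}{\left(17 + 57\right) - 85} = \frac{1}{74 - 85} = \frac{1}{-11} = - \frac{1}{11} \approx -0.090909$)
$p = - \frac{25160}{11}$ ($p = \left(-21 - 53\right) \left(31 - \frac{1}{11}\right) = \left(-74\right) \frac{340}{11} = - \frac{25160}{11} \approx -2287.3$)
$X{\left(q,h \right)} = - \frac{25160}{11}$
$-28890 - X{\left(-45,81 \right)} = -28890 - - \frac{25160}{11} = -28890 + \frac{25160}{11} = - \frac{292630}{11}$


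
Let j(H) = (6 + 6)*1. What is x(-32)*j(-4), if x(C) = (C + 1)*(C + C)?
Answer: 23808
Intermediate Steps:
x(C) = 2*C*(1 + C) (x(C) = (1 + C)*(2*C) = 2*C*(1 + C))
j(H) = 12 (j(H) = 12*1 = 12)
x(-32)*j(-4) = (2*(-32)*(1 - 32))*12 = (2*(-32)*(-31))*12 = 1984*12 = 23808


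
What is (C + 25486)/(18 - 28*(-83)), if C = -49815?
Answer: -24329/2342 ≈ -10.388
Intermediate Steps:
(C + 25486)/(18 - 28*(-83)) = (-49815 + 25486)/(18 - 28*(-83)) = -24329/(18 + 2324) = -24329/2342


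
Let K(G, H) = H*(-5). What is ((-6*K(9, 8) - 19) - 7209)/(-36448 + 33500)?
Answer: 1747/737 ≈ 2.3704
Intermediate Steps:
K(G, H) = -5*H
((-6*K(9, 8) - 19) - 7209)/(-36448 + 33500) = ((-(-30)*8 - 19) - 7209)/(-36448 + 33500) = ((-6*(-40) - 19) - 7209)/(-2948) = ((240 - 19) - 7209)*(-1/2948) = (221 - 7209)*(-1/2948) = -6988*(-1/2948) = 1747/737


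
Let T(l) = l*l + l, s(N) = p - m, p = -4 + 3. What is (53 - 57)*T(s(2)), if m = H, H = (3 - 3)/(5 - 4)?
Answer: 0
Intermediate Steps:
p = -1
H = 0 (H = 0/1 = 0*1 = 0)
m = 0
s(N) = -1 (s(N) = -1 - 1*0 = -1 + 0 = -1)
T(l) = l + l² (T(l) = l² + l = l + l²)
(53 - 57)*T(s(2)) = (53 - 57)*(-(1 - 1)) = -(-4)*0 = -4*0 = 0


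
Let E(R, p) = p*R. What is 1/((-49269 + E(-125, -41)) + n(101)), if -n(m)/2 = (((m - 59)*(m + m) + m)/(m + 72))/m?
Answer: -173/7637082 ≈ -2.2653e-5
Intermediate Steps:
E(R, p) = R*p
n(m) = -2*(m + 2*m*(-59 + m))/(m*(72 + m)) (n(m) = -2*((m - 59)*(m + m) + m)/(m + 72)/m = -2*((-59 + m)*(2*m) + m)/(72 + m)/m = -2*(2*m*(-59 + m) + m)/(72 + m)/m = -2*(m + 2*m*(-59 + m))/(72 + m)/m = -2*(m + 2*m*(-59 + m))/(m*(72 + m)))
1/((-49269 + E(-125, -41)) + n(101)) = 1/((-49269 - 125*(-41)) + 2*(117 - 2*101)/(72 + 101)) = 1/((-49269 + 5125) + 2*(117 - 202)/173) = 1/(-44144 + 2*(1/173)*(-85)) = 1/(-44144 - 170/173) = 1/(-7637082/173) = -173/7637082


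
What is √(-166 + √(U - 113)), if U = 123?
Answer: √(-166 + √10) ≈ 12.761*I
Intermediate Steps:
√(-166 + √(U - 113)) = √(-166 + √(123 - 113)) = √(-166 + √10)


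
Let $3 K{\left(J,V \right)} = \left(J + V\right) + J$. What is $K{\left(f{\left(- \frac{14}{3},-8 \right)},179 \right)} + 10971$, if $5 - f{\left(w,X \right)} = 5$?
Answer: $\frac{33092}{3} \approx 11031.0$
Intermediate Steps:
$f{\left(w,X \right)} = 0$ ($f{\left(w,X \right)} = 5 - 5 = 0$)
$K{\left(J,V \right)} = \frac{V}{3} + \frac{2 J}{3}$ ($K{\left(J,V \right)} = \frac{\left(J + V\right) + J}{3} = \frac{V + 2 J}{3} = \frac{V}{3} + \frac{2 J}{3}$)
$K{\left(f{\left(- \frac{14}{3},-8 \right)},179 \right)} + 10971 = \left(\frac{1}{3} \cdot 179 + \frac{2}{3} \cdot 0\right) + 10971 = \left(\frac{179}{3} + 0\right) + 10971 = \frac{179}{3} + 10971 = \frac{33092}{3}$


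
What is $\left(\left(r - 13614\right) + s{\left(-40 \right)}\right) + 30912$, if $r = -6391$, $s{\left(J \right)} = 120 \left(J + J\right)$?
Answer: $1307$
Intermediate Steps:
$s{\left(J \right)} = 240 J$ ($s{\left(J \right)} = 120 \cdot 2 J = 240 J$)
$\left(\left(r - 13614\right) + s{\left(-40 \right)}\right) + 30912 = \left(\left(-6391 - 13614\right) + 240 \left(-40\right)\right) + 30912 = \left(-20005 - 9600\right) + 30912 = -29605 + 30912 = 1307$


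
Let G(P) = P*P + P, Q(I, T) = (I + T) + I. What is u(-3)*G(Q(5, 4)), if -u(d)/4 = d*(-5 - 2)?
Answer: -17640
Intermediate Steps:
u(d) = 28*d (u(d) = -4*d*(-5 - 2) = -4*d*(-7) = -(-28)*d = 28*d)
Q(I, T) = T + 2*I
G(P) = P + P² (G(P) = P² + P = P + P²)
u(-3)*G(Q(5, 4)) = (28*(-3))*((4 + 2*5)*(1 + (4 + 2*5))) = -84*(4 + 10)*(1 + (4 + 10)) = -1176*(1 + 14) = -1176*15 = -84*210 = -17640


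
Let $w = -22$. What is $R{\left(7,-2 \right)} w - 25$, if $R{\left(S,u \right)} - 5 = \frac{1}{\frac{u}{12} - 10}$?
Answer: $- \frac{8103}{61} \approx -132.84$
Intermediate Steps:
$R{\left(S,u \right)} = 5 + \frac{1}{-10 + \frac{u}{12}}$ ($R{\left(S,u \right)} = 5 + \frac{1}{\frac{u}{12} - 10} = 5 + \frac{1}{-10 + \frac{u}{12}}$)
$R{\left(7,-2 \right)} w - 25 = \frac{-588 + 5 \left(-2\right)}{-120 - 2} \left(-22\right) - 25 = \frac{-588 - 10}{-122} \left(-22\right) - 25 = \left(- \frac{1}{122}\right) \left(-598\right) \left(-22\right) - 25 = \frac{299}{61} \left(-22\right) - 25 = - \frac{6578}{61} - 25 = - \frac{8103}{61}$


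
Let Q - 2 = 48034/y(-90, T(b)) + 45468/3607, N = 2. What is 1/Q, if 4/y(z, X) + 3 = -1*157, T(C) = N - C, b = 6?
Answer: -3607/6930292838 ≈ -5.2047e-7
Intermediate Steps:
T(C) = 2 - C
y(z, X) = -1/40 (y(z, X) = 4/(-3 - 1*157) = 4/(-3 - 157) = 4/(-160) = 4*(-1/160) = -1/40)
Q = -6930292838/3607 (Q = 2 + (48034/(-1/40) + 45468/3607) = 2 + (48034*(-40) + 45468*(1/3607)) = 2 + (-1921360 + 45468/3607) = 2 - 6930300052/3607 = -6930292838/3607 ≈ -1.9213e+6)
1/Q = 1/(-6930292838/3607) = -3607/6930292838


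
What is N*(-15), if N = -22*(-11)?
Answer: -3630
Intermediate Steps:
N = 242
N*(-15) = 242*(-15) = -3630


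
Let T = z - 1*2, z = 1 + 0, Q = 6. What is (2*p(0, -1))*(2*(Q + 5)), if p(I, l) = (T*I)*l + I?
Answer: 0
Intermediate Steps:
z = 1
T = -1 (T = 1 - 1*2 = 1 - 2 = -1)
p(I, l) = I - I*l (p(I, l) = (-I)*l + I = -I*l + I = I - I*l)
(2*p(0, -1))*(2*(Q + 5)) = (2*(0*(1 - 1*(-1))))*(2*(6 + 5)) = (2*(0*(1 + 1)))*(2*11) = (2*(0*2))*22 = (2*0)*22 = 0*22 = 0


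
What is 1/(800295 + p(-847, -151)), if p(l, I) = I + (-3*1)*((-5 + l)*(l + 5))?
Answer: -1/1352008 ≈ -7.3964e-7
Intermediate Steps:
p(l, I) = I - 3*(-5 + l)*(5 + l)
1/(800295 + p(-847, -151)) = 1/(800295 + (75 - 151 - 3*(-847)**2)) = 1/(800295 + (75 - 151 - 3*717409)) = 1/(800295 + (75 - 151 - 2152227)) = 1/(800295 - 2152303) = 1/(-1352008) = -1/1352008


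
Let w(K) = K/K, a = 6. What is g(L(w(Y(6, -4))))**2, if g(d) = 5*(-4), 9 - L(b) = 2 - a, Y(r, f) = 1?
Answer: 400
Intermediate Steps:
w(K) = 1
L(b) = 13 (L(b) = 9 - (2 - 1*6) = 9 - (2 - 6) = 9 - 1*(-4) = 9 + 4 = 13)
g(d) = -20
g(L(w(Y(6, -4))))**2 = (-20)**2 = 400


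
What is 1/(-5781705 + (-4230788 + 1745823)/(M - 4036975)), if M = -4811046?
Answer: -1264003/7308092110120 ≈ -1.7296e-7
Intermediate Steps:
1/(-5781705 + (-4230788 + 1745823)/(M - 4036975)) = 1/(-5781705 + (-4230788 + 1745823)/(-4811046 - 4036975)) = 1/(-5781705 - 2484965/(-8848021)) = 1/(-5781705 - 2484965*(-1/8848021)) = 1/(-5781705 + 354995/1264003) = 1/(-7308092110120/1264003) = -1264003/7308092110120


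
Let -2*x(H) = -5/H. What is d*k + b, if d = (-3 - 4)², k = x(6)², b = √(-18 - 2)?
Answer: 1225/144 + 2*I*√5 ≈ 8.5069 + 4.4721*I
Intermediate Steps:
x(H) = 5/(2*H) (x(H) = -(-5)/(2*H) = 5/(2*H))
b = 2*I*√5 (b = √(-20) = 2*I*√5 ≈ 4.4721*I)
k = 25/144 (k = ((5/2)/6)² = ((5/2)*(⅙))² = (5/12)² = 25/144 ≈ 0.17361)
d = 49 (d = (-7)² = 49)
d*k + b = 49*(25/144) + 2*I*√5 = 1225/144 + 2*I*√5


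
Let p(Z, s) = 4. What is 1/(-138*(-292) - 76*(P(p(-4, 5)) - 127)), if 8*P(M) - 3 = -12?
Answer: 2/100067 ≈ 1.9987e-5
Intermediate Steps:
P(M) = -9/8 (P(M) = 3/8 + (1/8)*(-12) = 3/8 - 3/2 = -9/8)
1/(-138*(-292) - 76*(P(p(-4, 5)) - 127)) = 1/(-138*(-292) - 76*(-9/8 - 127)) = 1/(40296 - 76*(-1025/8)) = 1/(40296 + 19475/2) = 1/(100067/2) = 2/100067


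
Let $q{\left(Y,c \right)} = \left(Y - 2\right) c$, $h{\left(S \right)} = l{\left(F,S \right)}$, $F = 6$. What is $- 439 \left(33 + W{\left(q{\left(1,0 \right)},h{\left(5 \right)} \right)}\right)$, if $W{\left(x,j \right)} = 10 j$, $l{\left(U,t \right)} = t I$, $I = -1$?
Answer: $7463$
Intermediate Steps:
$l{\left(U,t \right)} = - t$ ($l{\left(U,t \right)} = t \left(-1\right) = - t$)
$h{\left(S \right)} = - S$
$q{\left(Y,c \right)} = c \left(-2 + Y\right)$ ($q{\left(Y,c \right)} = \left(-2 + Y\right) c = c \left(-2 + Y\right)$)
$- 439 \left(33 + W{\left(q{\left(1,0 \right)},h{\left(5 \right)} \right)}\right) = - 439 \left(33 + 10 \left(\left(-1\right) 5\right)\right) = - 439 \left(33 + 10 \left(-5\right)\right) = - 439 \left(33 - 50\right) = \left(-439\right) \left(-17\right) = 7463$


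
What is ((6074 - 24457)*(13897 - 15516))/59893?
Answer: 50189/101 ≈ 496.92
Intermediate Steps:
((6074 - 24457)*(13897 - 15516))/59893 = -18383*(-1619)*(1/59893) = 29762077*(1/59893) = 50189/101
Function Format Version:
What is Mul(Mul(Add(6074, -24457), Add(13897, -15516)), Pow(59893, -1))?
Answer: Rational(50189, 101) ≈ 496.92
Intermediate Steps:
Mul(Mul(Add(6074, -24457), Add(13897, -15516)), Pow(59893, -1)) = Mul(Mul(-18383, -1619), Rational(1, 59893)) = Mul(29762077, Rational(1, 59893)) = Rational(50189, 101)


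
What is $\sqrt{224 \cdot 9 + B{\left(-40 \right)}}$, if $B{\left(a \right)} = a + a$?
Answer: $44$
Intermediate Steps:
$B{\left(a \right)} = 2 a$
$\sqrt{224 \cdot 9 + B{\left(-40 \right)}} = \sqrt{224 \cdot 9 + 2 \left(-40\right)} = \sqrt{2016 - 80} = \sqrt{1936} = 44$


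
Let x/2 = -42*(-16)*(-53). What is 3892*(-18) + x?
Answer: -141288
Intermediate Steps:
x = -71232 (x = 2*(-42*(-16)*(-53)) = 2*(672*(-53)) = 2*(-35616) = -71232)
3892*(-18) + x = 3892*(-18) - 71232 = -70056 - 71232 = -141288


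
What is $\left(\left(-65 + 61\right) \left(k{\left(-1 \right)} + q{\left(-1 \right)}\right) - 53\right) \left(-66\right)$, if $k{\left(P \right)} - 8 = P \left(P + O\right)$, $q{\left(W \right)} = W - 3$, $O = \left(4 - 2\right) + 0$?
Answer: $4290$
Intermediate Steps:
$O = 2$ ($O = 2 + 0 = 2$)
$q{\left(W \right)} = -3 + W$ ($q{\left(W \right)} = W - 3 = -3 + W$)
$k{\left(P \right)} = 8 + P \left(2 + P\right)$ ($k{\left(P \right)} = 8 + P \left(P + 2\right) = 8 + P \left(2 + P\right)$)
$\left(\left(-65 + 61\right) \left(k{\left(-1 \right)} + q{\left(-1 \right)}\right) - 53\right) \left(-66\right) = \left(\left(-65 + 61\right) \left(\left(8 + \left(-1\right)^{2} + 2 \left(-1\right)\right) - 4\right) - 53\right) \left(-66\right) = \left(- 4 \left(\left(8 + 1 - 2\right) - 4\right) - 53\right) \left(-66\right) = \left(- 4 \left(7 - 4\right) - 53\right) \left(-66\right) = \left(\left(-4\right) 3 - 53\right) \left(-66\right) = \left(-12 - 53\right) \left(-66\right) = \left(-65\right) \left(-66\right) = 4290$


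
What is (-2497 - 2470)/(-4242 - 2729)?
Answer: 4967/6971 ≈ 0.71252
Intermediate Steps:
(-2497 - 2470)/(-4242 - 2729) = -4967/(-6971) = -4967*(-1/6971) = 4967/6971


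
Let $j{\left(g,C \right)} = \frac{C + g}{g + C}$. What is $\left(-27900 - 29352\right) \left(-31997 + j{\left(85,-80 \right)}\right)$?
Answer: $1831834992$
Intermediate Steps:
$j{\left(g,C \right)} = 1$ ($j{\left(g,C \right)} = \frac{C + g}{C + g} = 1$)
$\left(-27900 - 29352\right) \left(-31997 + j{\left(85,-80 \right)}\right) = \left(-27900 - 29352\right) \left(-31997 + 1\right) = \left(-57252\right) \left(-31996\right) = 1831834992$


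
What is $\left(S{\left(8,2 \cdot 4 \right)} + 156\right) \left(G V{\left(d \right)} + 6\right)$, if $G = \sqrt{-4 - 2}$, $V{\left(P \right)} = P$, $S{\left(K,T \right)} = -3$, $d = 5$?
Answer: $918 + 765 i \sqrt{6} \approx 918.0 + 1873.9 i$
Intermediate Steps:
$G = i \sqrt{6}$ ($G = \sqrt{-6} = i \sqrt{6} \approx 2.4495 i$)
$\left(S{\left(8,2 \cdot 4 \right)} + 156\right) \left(G V{\left(d \right)} + 6\right) = \left(-3 + 156\right) \left(i \sqrt{6} \cdot 5 + 6\right) = 153 \left(5 i \sqrt{6} + 6\right) = 153 \left(6 + 5 i \sqrt{6}\right) = 918 + 765 i \sqrt{6}$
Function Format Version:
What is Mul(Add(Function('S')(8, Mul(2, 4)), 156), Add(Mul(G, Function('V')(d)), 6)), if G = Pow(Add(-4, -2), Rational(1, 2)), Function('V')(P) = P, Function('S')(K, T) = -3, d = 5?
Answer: Add(918, Mul(765, I, Pow(6, Rational(1, 2)))) ≈ Add(918.00, Mul(1873.9, I))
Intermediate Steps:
G = Mul(I, Pow(6, Rational(1, 2))) (G = Pow(-6, Rational(1, 2)) = Mul(I, Pow(6, Rational(1, 2))) ≈ Mul(2.4495, I))
Mul(Add(Function('S')(8, Mul(2, 4)), 156), Add(Mul(G, Function('V')(d)), 6)) = Mul(Add(-3, 156), Add(Mul(Mul(I, Pow(6, Rational(1, 2))), 5), 6)) = Mul(153, Add(Mul(5, I, Pow(6, Rational(1, 2))), 6)) = Mul(153, Add(6, Mul(5, I, Pow(6, Rational(1, 2))))) = Add(918, Mul(765, I, Pow(6, Rational(1, 2))))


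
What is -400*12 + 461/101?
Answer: -484339/101 ≈ -4795.4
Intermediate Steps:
-400*12 + 461/101 = -4800 + 461*(1/101) = -4800 + 461/101 = -484339/101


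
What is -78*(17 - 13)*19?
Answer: -5928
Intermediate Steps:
-78*(17 - 13)*19 = -312*19 = -78*76 = -5928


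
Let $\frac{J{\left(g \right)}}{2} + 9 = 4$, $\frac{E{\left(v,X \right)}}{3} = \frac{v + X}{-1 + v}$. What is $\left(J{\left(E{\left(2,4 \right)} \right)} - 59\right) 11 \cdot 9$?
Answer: $-6831$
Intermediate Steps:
$E{\left(v,X \right)} = \frac{3 \left(X + v\right)}{-1 + v}$ ($E{\left(v,X \right)} = 3 \frac{v + X}{-1 + v} = 3 \frac{X + v}{-1 + v} = \frac{3 \left(X + v\right)}{-1 + v}$)
$J{\left(g \right)} = -10$ ($J{\left(g \right)} = -18 + 2 \cdot 4 = -18 + 8 = -10$)
$\left(J{\left(E{\left(2,4 \right)} \right)} - 59\right) 11 \cdot 9 = \left(-10 - 59\right) 11 \cdot 9 = \left(-10 - 59\right) 99 = \left(-69\right) 99 = -6831$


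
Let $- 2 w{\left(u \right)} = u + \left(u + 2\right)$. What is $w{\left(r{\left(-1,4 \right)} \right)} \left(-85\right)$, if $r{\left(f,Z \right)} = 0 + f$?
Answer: $0$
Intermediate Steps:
$r{\left(f,Z \right)} = f$
$w{\left(u \right)} = -1 - u$ ($w{\left(u \right)} = - \frac{u + \left(u + 2\right)}{2} = - \frac{u + \left(2 + u\right)}{2} = - \frac{2 + 2 u}{2} = -1 - u$)
$w{\left(r{\left(-1,4 \right)} \right)} \left(-85\right) = \left(-1 - -1\right) \left(-85\right) = \left(-1 + 1\right) \left(-85\right) = 0 \left(-85\right) = 0$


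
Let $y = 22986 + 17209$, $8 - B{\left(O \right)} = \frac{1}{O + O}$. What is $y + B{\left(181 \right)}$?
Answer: $\frac{14553485}{362} \approx 40203.0$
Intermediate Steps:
$B{\left(O \right)} = 8 - \frac{1}{2 O}$ ($B{\left(O \right)} = 8 - \frac{1}{O + O} = 8 - \frac{1}{2 O}$)
$y = 40195$
$y + B{\left(181 \right)} = 40195 + \left(8 - \frac{1}{2 \cdot 181}\right) = 40195 + \left(8 - \frac{1}{362}\right) = 40195 + \frac{2895}{362} = \frac{14553485}{362}$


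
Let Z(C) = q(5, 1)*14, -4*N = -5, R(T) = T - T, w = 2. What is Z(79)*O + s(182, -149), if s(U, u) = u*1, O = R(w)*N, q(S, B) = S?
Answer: -149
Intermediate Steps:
R(T) = 0
N = 5/4 (N = -¼*(-5) = 5/4 ≈ 1.2500)
Z(C) = 70 (Z(C) = 5*14 = 70)
O = 0 (O = 0*(5/4) = 0)
s(U, u) = u
Z(79)*O + s(182, -149) = 70*0 - 149 = 0 - 149 = -149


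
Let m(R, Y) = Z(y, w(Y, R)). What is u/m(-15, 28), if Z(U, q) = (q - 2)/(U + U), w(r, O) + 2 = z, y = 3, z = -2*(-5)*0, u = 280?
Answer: -420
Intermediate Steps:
z = 0 (z = 10*0 = 0)
w(r, O) = -2 (w(r, O) = -2 + 0 = -2)
Z(U, q) = (-2 + q)/(2*U) (Z(U, q) = (-2 + q)/((2*U)) = (-2 + q)*(1/(2*U)) = (-2 + q)/(2*U))
m(R, Y) = -⅔ (m(R, Y) = (½)*(-2 - 2)/3 = (½)*(⅓)*(-4) = -⅔)
u/m(-15, 28) = 280/(-⅔) = 280*(-3/2) = -420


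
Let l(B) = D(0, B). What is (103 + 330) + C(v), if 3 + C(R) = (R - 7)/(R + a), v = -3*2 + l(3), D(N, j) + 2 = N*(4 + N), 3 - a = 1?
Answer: 865/2 ≈ 432.50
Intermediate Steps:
a = 2 (a = 3 - 1*1 = 3 - 1 = 2)
D(N, j) = -2 + N*(4 + N)
l(B) = -2 (l(B) = -2 + 0² + 4*0 = -2 + 0 + 0 = -2)
v = -8 (v = -3*2 - 2 = -6 - 2 = -8)
C(R) = -3 + (-7 + R)/(2 + R) (C(R) = -3 + (R - 7)/(R + 2) = -3 + (-7 + R)/(2 + R))
(103 + 330) + C(v) = (103 + 330) + (-13 - 2*(-8))/(2 - 8) = 433 + (-13 + 16)/(-6) = 433 - ⅙*3 = 433 - ½ = 865/2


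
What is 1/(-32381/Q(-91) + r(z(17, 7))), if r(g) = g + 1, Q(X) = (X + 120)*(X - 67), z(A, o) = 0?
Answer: 4582/36963 ≈ 0.12396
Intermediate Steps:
Q(X) = (-67 + X)*(120 + X) (Q(X) = (120 + X)*(-67 + X) = (-67 + X)*(120 + X))
r(g) = 1 + g
1/(-32381/Q(-91) + r(z(17, 7))) = 1/(-32381/(-8040 + (-91)**2 + 53*(-91)) + (1 + 0)) = 1/(-32381/(-8040 + 8281 - 4823) + 1) = 1/(-32381/(-4582) + 1) = 1/(-32381*(-1/4582) + 1) = 1/(32381/4582 + 1) = 1/(36963/4582) = 4582/36963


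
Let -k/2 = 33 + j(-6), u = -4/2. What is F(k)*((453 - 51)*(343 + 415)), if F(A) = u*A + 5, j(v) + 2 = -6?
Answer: 31995180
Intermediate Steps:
u = -2 (u = -4*1/2 = -2)
j(v) = -8 (j(v) = -2 - 6 = -8)
k = -50 (k = -2*(33 - 8) = -2*25 = -50)
F(A) = 5 - 2*A (F(A) = -2*A + 5 = 5 - 2*A)
F(k)*((453 - 51)*(343 + 415)) = (5 - 2*(-50))*((453 - 51)*(343 + 415)) = (5 + 100)*(402*758) = 105*304716 = 31995180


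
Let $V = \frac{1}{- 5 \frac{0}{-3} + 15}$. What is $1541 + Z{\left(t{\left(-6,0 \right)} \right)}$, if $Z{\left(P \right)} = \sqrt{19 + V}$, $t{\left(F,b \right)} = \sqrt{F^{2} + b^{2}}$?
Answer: $1541 + \frac{\sqrt{4290}}{15} \approx 1545.4$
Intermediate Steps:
$V = \frac{1}{15}$ ($V = \frac{1}{- 5 \cdot 0 \left(- \frac{1}{3}\right) + 15} = \frac{1}{\left(-5\right) 0 + 15} = \frac{1}{0 + 15} = \frac{1}{15} \approx 0.066667$)
$Z{\left(P \right)} = \frac{\sqrt{4290}}{15}$ ($Z{\left(P \right)} = \sqrt{19 + \frac{1}{15}} = \sqrt{\frac{286}{15}} = \frac{\sqrt{4290}}{15}$)
$1541 + Z{\left(t{\left(-6,0 \right)} \right)} = 1541 + \frac{\sqrt{4290}}{15}$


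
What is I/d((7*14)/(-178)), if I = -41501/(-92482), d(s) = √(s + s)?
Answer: -41501*I*√178/1294748 ≈ -0.42764*I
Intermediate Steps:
d(s) = √2*√s (d(s) = √(2*s) = √2*√s)
I = 41501/92482 (I = -41501*(-1/92482) = 41501/92482 ≈ 0.44875)
I/d((7*14)/(-178)) = 41501/(92482*((√2*√((7*14)/(-178))))) = 41501/(92482*((√2*√(98*(-1/178))))) = 41501/(92482*((√2*√(-49/89)))) = 41501/(92482*((√2*(7*I*√89/89)))) = 41501/(92482*((7*I*√178/89))) = 41501*(-I*√178/14)/92482 = -41501*I*√178/1294748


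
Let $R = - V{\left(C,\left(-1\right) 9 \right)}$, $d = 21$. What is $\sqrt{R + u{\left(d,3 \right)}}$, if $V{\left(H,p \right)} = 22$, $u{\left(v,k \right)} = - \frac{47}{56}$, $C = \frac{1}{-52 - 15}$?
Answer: $\frac{i \sqrt{17906}}{28} \approx 4.779 i$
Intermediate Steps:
$C = - \frac{1}{67}$ ($C = \frac{1}{-67} = - \frac{1}{67} \approx -0.014925$)
$u{\left(v,k \right)} = - \frac{47}{56}$ ($u{\left(v,k \right)} = \left(-47\right) \frac{1}{56} = - \frac{47}{56}$)
$R = -22$ ($R = \left(-1\right) 22 = -22$)
$\sqrt{R + u{\left(d,3 \right)}} = \sqrt{-22 - \frac{47}{56}} = \sqrt{- \frac{1279}{56}} = \frac{i \sqrt{17906}}{28}$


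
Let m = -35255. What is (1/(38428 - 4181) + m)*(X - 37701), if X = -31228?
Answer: 83223357059136/34247 ≈ 2.4301e+9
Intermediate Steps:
(1/(38428 - 4181) + m)*(X - 37701) = (1/(38428 - 4181) - 35255)*(-31228 - 37701) = (1/34247 - 35255)*(-68929) = -1207377984/34247*(-68929) = 83223357059136/34247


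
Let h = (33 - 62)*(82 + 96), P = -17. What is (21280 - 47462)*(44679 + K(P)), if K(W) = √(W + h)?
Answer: -1169785578 - 26182*I*√5179 ≈ -1.1698e+9 - 1.8842e+6*I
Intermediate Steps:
h = -5162 (h = -29*178 = -5162)
K(W) = √(-5162 + W) (K(W) = √(W - 5162) = √(-5162 + W))
(21280 - 47462)*(44679 + K(P)) = (21280 - 47462)*(44679 + √(-5162 - 17)) = -26182*(44679 + √(-5179)) = -26182*(44679 + I*√5179) = -1169785578 - 26182*I*√5179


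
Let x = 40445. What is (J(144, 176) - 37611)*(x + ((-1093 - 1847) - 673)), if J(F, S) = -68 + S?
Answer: -1381310496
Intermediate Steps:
(J(144, 176) - 37611)*(x + ((-1093 - 1847) - 673)) = ((-68 + 176) - 37611)*(40445 + ((-1093 - 1847) - 673)) = (108 - 37611)*(40445 + (-2940 - 673)) = -37503*(40445 - 3613) = -37503*36832 = -1381310496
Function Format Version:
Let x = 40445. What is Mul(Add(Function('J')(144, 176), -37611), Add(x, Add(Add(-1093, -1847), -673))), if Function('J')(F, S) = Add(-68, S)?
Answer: -1381310496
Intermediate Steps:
Mul(Add(Function('J')(144, 176), -37611), Add(x, Add(Add(-1093, -1847), -673))) = Mul(Add(Add(-68, 176), -37611), Add(40445, Add(Add(-1093, -1847), -673))) = Mul(Add(108, -37611), Add(40445, Add(-2940, -673))) = Mul(-37503, Add(40445, -3613)) = Mul(-37503, 36832) = -1381310496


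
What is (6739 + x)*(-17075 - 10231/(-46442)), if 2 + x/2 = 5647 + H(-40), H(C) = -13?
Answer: -14276143502757/46442 ≈ -3.0740e+8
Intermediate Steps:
x = 11264 (x = -4 + 2*(5647 - 13) = -4 + 2*5634 = -4 + 11268 = 11264)
(6739 + x)*(-17075 - 10231/(-46442)) = (6739 + 11264)*(-17075 - 10231/(-46442)) = 18003*(-17075 - 10231*(-1/46442)) = 18003*(-17075 + 10231/46442) = 18003*(-792986919/46442) = -14276143502757/46442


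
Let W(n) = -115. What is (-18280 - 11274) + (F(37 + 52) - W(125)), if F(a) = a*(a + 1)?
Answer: -21429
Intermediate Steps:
F(a) = a*(1 + a)
(-18280 - 11274) + (F(37 + 52) - W(125)) = (-18280 - 11274) + ((37 + 52)*(1 + (37 + 52)) - 1*(-115)) = -29554 + (89*(1 + 89) + 115) = -29554 + (89*90 + 115) = -29554 + (8010 + 115) = -29554 + 8125 = -21429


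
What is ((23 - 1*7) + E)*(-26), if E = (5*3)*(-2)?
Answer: 364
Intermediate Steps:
E = -30 (E = 15*(-2) = -30)
((23 - 1*7) + E)*(-26) = ((23 - 1*7) - 30)*(-26) = ((23 - 7) - 30)*(-26) = (16 - 30)*(-26) = -14*(-26) = 364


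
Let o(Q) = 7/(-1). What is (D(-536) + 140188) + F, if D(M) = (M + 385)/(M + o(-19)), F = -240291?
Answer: -54355778/543 ≈ -1.0010e+5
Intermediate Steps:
o(Q) = -7 (o(Q) = 7*(-1) = -7)
D(M) = (385 + M)/(-7 + M) (D(M) = (M + 385)/(M - 7) = (385 + M)/(-7 + M))
(D(-536) + 140188) + F = ((385 - 536)/(-7 - 536) + 140188) - 240291 = (-151/(-543) + 140188) - 240291 = (-1/543*(-151) + 140188) - 240291 = (151/543 + 140188) - 240291 = 76122235/543 - 240291 = -54355778/543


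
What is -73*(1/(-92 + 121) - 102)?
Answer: 215861/29 ≈ 7443.5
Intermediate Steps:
-73*(1/(-92 + 121) - 102) = -73*(1/29 - 102) = -73*(-2957/29) = 215861/29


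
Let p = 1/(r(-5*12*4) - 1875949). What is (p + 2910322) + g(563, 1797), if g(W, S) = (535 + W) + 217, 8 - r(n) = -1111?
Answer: 5458824396709/1874830 ≈ 2.9116e+6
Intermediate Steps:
r(n) = 1119 (r(n) = 8 - 1*(-1111) = 8 + 1111 = 1119)
g(W, S) = 752 + W
p = -1/1874830 (p = 1/(1119 - 1875949) = 1/(-1874830) = -1/1874830 ≈ -5.3338e-7)
(p + 2910322) + g(563, 1797) = (-1/1874830 + 2910322) + (752 + 563) = 5456358995259/1874830 + 1315 = 5458824396709/1874830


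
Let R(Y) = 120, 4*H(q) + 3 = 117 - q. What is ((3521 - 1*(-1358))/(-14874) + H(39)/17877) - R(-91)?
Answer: -21330161837/177268332 ≈ -120.33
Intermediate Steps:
H(q) = 57/2 - q/4 (H(q) = -¾ + (117 - q)/4 = -¾ + (117/4 - q/4) = 57/2 - q/4)
((3521 - 1*(-1358))/(-14874) + H(39)/17877) - R(-91) = ((3521 - 1*(-1358))/(-14874) + (57/2 - ¼*39)/17877) - 1*120 = ((3521 + 1358)*(-1/14874) + (57/2 - 39/4)*(1/17877)) - 120 = (4879*(-1/14874) + (75/4)*(1/17877)) - 120 = (-4879/14874 + 25/23836) - 120 = -57961997/177268332 - 120 = -21330161837/177268332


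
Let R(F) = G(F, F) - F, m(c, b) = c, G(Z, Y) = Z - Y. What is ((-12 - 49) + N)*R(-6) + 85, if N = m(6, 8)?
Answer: -245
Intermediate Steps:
N = 6
R(F) = -F (R(F) = (F - F) - F = 0 - F = -F)
((-12 - 49) + N)*R(-6) + 85 = ((-12 - 49) + 6)*(-1*(-6)) + 85 = (-61 + 6)*6 + 85 = -55*6 + 85 = -330 + 85 = -245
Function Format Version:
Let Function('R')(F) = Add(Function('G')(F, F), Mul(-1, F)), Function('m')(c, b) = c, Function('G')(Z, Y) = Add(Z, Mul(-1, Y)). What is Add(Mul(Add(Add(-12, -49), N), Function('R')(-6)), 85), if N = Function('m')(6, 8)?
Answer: -245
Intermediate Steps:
N = 6
Function('R')(F) = Mul(-1, F) (Function('R')(F) = Add(Add(F, Mul(-1, F)), Mul(-1, F)) = Add(0, Mul(-1, F)) = Mul(-1, F))
Add(Mul(Add(Add(-12, -49), N), Function('R')(-6)), 85) = Add(Mul(Add(Add(-12, -49), 6), Mul(-1, -6)), 85) = Add(Mul(Add(-61, 6), 6), 85) = Add(Mul(-55, 6), 85) = Add(-330, 85) = -245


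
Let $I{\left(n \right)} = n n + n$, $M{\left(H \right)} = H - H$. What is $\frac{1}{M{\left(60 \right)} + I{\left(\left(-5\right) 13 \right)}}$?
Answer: $\frac{1}{4160} \approx 0.00024038$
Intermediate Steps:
$M{\left(H \right)} = 0$
$I{\left(n \right)} = n + n^{2}$ ($I{\left(n \right)} = n^{2} + n = n + n^{2}$)
$\frac{1}{M{\left(60 \right)} + I{\left(\left(-5\right) 13 \right)}} = \frac{1}{0 + \left(-5\right) 13 \left(1 - 65\right)} = \frac{1}{0 - 65 \left(1 - 65\right)} = \frac{1}{0 - -4160} = \frac{1}{0 + 4160} = \frac{1}{4160}$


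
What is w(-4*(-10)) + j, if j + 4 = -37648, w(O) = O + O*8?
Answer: -37292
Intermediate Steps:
w(O) = 9*O (w(O) = O + 8*O = 9*O)
j = -37652 (j = -4 - 37648 = -37652)
w(-4*(-10)) + j = 9*(-4*(-10)) - 37652 = 9*40 - 37652 = 360 - 37652 = -37292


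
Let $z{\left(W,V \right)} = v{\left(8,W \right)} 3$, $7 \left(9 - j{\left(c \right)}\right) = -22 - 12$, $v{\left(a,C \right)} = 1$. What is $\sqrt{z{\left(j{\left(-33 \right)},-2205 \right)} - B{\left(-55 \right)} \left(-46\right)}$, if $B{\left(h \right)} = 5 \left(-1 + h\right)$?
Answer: $i \sqrt{12877} \approx 113.48 i$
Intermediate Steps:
$B{\left(h \right)} = -5 + 5 h$
$j{\left(c \right)} = \frac{97}{7}$ ($j{\left(c \right)} = 9 - \frac{-22 - 12}{7} = 9 - - \frac{34}{7} = 9 + \frac{34}{7} = \frac{97}{7}$)
$z{\left(W,V \right)} = 3$ ($z{\left(W,V \right)} = 1 \cdot 3 = 3$)
$\sqrt{z{\left(j{\left(-33 \right)},-2205 \right)} - B{\left(-55 \right)} \left(-46\right)} = \sqrt{3 - \left(-5 + 5 \left(-55\right)\right) \left(-46\right)} = \sqrt{3 - \left(-5 - 275\right) \left(-46\right)} = \sqrt{3 - \left(-280\right) \left(-46\right)} = \sqrt{3 - 12880} = \sqrt{-12877} = i \sqrt{12877}$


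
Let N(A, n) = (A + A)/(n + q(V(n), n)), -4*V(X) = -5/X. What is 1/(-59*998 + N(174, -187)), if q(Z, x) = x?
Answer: -187/11011108 ≈ -1.6983e-5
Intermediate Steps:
V(X) = 5/(4*X) (V(X) = -(-5)/(4*X) = 5/(4*X))
N(A, n) = A/n (N(A, n) = (A + A)/(n + n) = (2*A)/((2*n)) = (2*A)*(1/(2*n)) = A/n)
1/(-59*998 + N(174, -187)) = 1/(-59*998 + 174/(-187)) = 1/(-58882 + 174*(-1/187)) = 1/(-58882 - 174/187) = 1/(-11011108/187) = -187/11011108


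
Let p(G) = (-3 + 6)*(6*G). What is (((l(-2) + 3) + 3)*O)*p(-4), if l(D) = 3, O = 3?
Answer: -1944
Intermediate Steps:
p(G) = 18*G (p(G) = 3*(6*G) = 18*G)
(((l(-2) + 3) + 3)*O)*p(-4) = (((3 + 3) + 3)*3)*(18*(-4)) = ((6 + 3)*3)*(-72) = (9*3)*(-72) = 27*(-72) = -1944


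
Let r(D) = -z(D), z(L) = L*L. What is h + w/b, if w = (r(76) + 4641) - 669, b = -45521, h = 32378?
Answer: 1473880742/45521 ≈ 32378.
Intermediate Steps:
z(L) = L²
r(D) = -D²
w = -1804 (w = (-1*76² + 4641) - 669 = (-1*5776 + 4641) - 669 = (-5776 + 4641) - 669 = -1135 - 669 = -1804)
h + w/b = 32378 - 1804/(-45521) = 32378 - 1804*(-1/45521) = 32378 + 1804/45521 = 1473880742/45521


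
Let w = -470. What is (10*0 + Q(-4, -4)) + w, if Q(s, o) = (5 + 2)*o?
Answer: -498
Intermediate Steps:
Q(s, o) = 7*o
(10*0 + Q(-4, -4)) + w = (10*0 + 7*(-4)) - 470 = (0 - 28) - 470 = -28 - 470 = -498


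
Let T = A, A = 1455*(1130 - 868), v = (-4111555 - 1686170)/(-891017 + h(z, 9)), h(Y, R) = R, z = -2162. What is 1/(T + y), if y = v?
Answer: 891008/339666957405 ≈ 2.6232e-6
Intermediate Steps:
v = 5797725/891008 (v = (-4111555 - 1686170)/(-891017 + 9) = -5797725/(-891008) = -5797725*(-1/891008) = 5797725/891008 ≈ 6.5069)
y = 5797725/891008 ≈ 6.5069
A = 381210 (A = 1455*262 = 381210)
T = 381210
1/(T + y) = 1/(381210 + 5797725/891008) = 1/(339666957405/891008) = 891008/339666957405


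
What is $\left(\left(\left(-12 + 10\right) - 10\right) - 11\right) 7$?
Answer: $-161$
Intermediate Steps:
$\left(\left(\left(-12 + 10\right) - 10\right) - 11\right) 7 = \left(\left(-2 - 10\right) - 11\right) 7 = \left(-12 - 11\right) 7 = \left(-23\right) 7 = -161$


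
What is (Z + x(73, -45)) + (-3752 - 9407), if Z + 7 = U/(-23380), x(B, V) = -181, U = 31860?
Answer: -15604236/1169 ≈ -13348.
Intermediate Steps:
Z = -9776/1169 (Z = -7 + 31860/(-23380) = -7 + 31860*(-1/23380) = -7 - 1593/1169 = -9776/1169 ≈ -8.3627)
(Z + x(73, -45)) + (-3752 - 9407) = (-9776/1169 - 181) + (-3752 - 9407) = -221365/1169 - 13159 = -15604236/1169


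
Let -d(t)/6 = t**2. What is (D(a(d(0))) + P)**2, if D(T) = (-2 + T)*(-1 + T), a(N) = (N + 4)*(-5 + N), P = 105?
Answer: 321489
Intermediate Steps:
d(t) = -6*t**2
a(N) = (-5 + N)*(4 + N) (a(N) = (4 + N)*(-5 + N) = (-5 + N)*(4 + N))
D(T) = (-1 + T)*(-2 + T)
(D(a(d(0))) + P)**2 = ((2 + (-20 + (-6*0**2)**2 - (-6)*0**2)**2 - 3*(-20 + (-6*0**2)**2 - (-6)*0**2)) + 105)**2 = ((2 + (-20 + (-6*0)**2 - (-6)*0)**2 - 3*(-20 + (-6*0)**2 - (-6)*0)) + 105)**2 = ((2 + (-20 + 0**2 - 1*0)**2 - 3*(-20 + 0**2 - 1*0)) + 105)**2 = ((2 + (-20 + 0 + 0)**2 - 3*(-20 + 0 + 0)) + 105)**2 = ((2 + (-20)**2 - 3*(-20)) + 105)**2 = ((2 + 400 + 60) + 105)**2 = (462 + 105)**2 = 567**2 = 321489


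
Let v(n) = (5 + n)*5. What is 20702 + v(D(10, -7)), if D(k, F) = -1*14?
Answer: 20657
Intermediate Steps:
D(k, F) = -14
v(n) = 25 + 5*n
20702 + v(D(10, -7)) = 20702 + (25 + 5*(-14)) = 20702 + (25 - 70) = 20702 - 45 = 20657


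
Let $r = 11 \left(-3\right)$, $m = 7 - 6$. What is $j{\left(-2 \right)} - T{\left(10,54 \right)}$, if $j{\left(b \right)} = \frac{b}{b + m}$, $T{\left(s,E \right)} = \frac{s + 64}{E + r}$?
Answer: $- \frac{32}{21} \approx -1.5238$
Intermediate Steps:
$m = 1$
$r = -33$
$T{\left(s,E \right)} = \frac{64 + s}{-33 + E}$ ($T{\left(s,E \right)} = \frac{s + 64}{E - 33} = \frac{64 + s}{-33 + E}$)
$j{\left(b \right)} = \frac{b}{1 + b}$ ($j{\left(b \right)} = \frac{b}{b + 1} = \frac{b}{1 + b}$)
$j{\left(-2 \right)} - T{\left(10,54 \right)} = - \frac{2}{1 - 2} - \frac{64 + 10}{-33 + 54} = - \frac{2}{-1} - \frac{1}{21} \cdot 74 = \left(-2\right) \left(-1\right) - \frac{1}{21} \cdot 74 = 2 - \frac{74}{21} = - \frac{32}{21}$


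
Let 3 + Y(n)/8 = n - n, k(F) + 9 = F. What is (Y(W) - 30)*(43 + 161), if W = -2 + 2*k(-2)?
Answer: -11016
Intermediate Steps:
k(F) = -9 + F
W = -24 (W = -2 + 2*(-9 - 2) = -2 + 2*(-11) = -2 - 22 = -24)
Y(n) = -24 (Y(n) = -24 + 8*(n - n) = -24 + 8*0 = -24 + 0 = -24)
(Y(W) - 30)*(43 + 161) = (-24 - 30)*(43 + 161) = -54*204 = -11016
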